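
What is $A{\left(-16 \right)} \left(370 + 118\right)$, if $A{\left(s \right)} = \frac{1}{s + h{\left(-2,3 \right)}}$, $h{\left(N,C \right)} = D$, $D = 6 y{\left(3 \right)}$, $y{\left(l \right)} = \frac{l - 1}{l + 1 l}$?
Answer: $- \frac{244}{7} \approx -34.857$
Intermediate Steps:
$y{\left(l \right)} = \frac{-1 + l}{2 l}$ ($y{\left(l \right)} = \frac{-1 + l}{l + l} = \frac{-1 + l}{2 l}$)
$D = 2$ ($D = 6 \frac{-1 + 3}{2 \cdot 3} = 6 \cdot \frac{1}{2} \cdot \frac{1}{3} \cdot 2 = 6 \cdot \frac{1}{3} = 2$)
$h{\left(N,C \right)} = 2$
$A{\left(s \right)} = \frac{1}{2 + s}$ ($A{\left(s \right)} = \frac{1}{s + 2} = \frac{1}{2 + s}$)
$A{\left(-16 \right)} \left(370 + 118\right) = \frac{370 + 118}{2 - 16} = \frac{1}{-14} \cdot 488 = \left(- \frac{1}{14}\right) 488 = - \frac{244}{7}$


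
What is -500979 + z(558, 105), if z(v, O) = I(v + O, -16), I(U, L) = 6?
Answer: -500973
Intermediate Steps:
z(v, O) = 6
-500979 + z(558, 105) = -500979 + 6 = -500973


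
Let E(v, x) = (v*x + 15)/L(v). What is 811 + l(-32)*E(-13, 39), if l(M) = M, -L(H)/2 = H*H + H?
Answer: 9887/13 ≈ 760.54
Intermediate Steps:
L(H) = -2*H - 2*H² (L(H) = -2*(H*H + H) = -2*(H² + H) = -2*(H + H²) = -2*H - 2*H²)
E(v, x) = -(15 + v*x)/(2*v*(1 + v)) (E(v, x) = (v*x + 15)/((-2*v*(1 + v))) = (15 + v*x)*(-1/(2*v*(1 + v))) = -(15 + v*x)/(2*v*(1 + v)))
811 + l(-32)*E(-13, 39) = 811 - 16*(-15 - 1*(-13)*39)/((-13)*(1 - 13)) = 811 - 16*(-1)*(-15 + 507)/(13*(-12)) = 811 - 16*(-1)*(-1)*492/(13*12) = 811 - 32*41/26 = 811 - 656/13 = 9887/13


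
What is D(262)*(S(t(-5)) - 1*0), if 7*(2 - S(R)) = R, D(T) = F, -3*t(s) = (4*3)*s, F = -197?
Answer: 1182/7 ≈ 168.86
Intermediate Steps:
t(s) = -4*s (t(s) = -4*3*s/3 = -4*s)
D(T) = -197
S(R) = 2 - R/7
D(262)*(S(t(-5)) - 1*0) = -197*((2 - (-4)*(-5)/7) - 1*0) = -197*((2 - 1/7*20) + 0) = -197*((2 - 20/7) + 0) = -197*(-6/7 + 0) = -197*(-6/7) = 1182/7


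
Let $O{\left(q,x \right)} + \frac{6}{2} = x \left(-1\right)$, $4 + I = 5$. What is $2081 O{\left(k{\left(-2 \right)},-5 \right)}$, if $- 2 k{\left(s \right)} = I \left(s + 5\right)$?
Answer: $4162$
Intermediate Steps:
$I = 1$ ($I = -4 + 5 = 1$)
$k{\left(s \right)} = - \frac{5}{2} - \frac{s}{2}$ ($k{\left(s \right)} = - \frac{1 \left(s + 5\right)}{2} = - \frac{1 \left(5 + s\right)}{2} = - \frac{5 + s}{2} = - \frac{5}{2} - \frac{s}{2}$)
$O{\left(q,x \right)} = -3 - x$ ($O{\left(q,x \right)} = -3 + x \left(-1\right) = -3 - x$)
$2081 O{\left(k{\left(-2 \right)},-5 \right)} = 2081 \left(-3 - -5\right) = 2081 \left(-3 + 5\right) = 2081 \cdot 2 = 4162$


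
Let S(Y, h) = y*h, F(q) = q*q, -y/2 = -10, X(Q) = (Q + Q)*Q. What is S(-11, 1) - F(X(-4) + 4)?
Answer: -1276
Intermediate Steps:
X(Q) = 2*Q**2 (X(Q) = (2*Q)*Q = 2*Q**2)
y = 20 (y = -2*(-10) = 20)
F(q) = q**2
S(Y, h) = 20*h
S(-11, 1) - F(X(-4) + 4) = 20*1 - (2*(-4)**2 + 4)**2 = 20 - (2*16 + 4)**2 = 20 - (32 + 4)**2 = 20 - 1*36**2 = 20 - 1*1296 = 20 - 1296 = -1276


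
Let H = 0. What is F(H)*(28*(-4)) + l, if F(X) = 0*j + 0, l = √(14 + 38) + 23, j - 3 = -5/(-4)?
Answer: 23 + 2*√13 ≈ 30.211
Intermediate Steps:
j = 17/4 (j = 3 - 5/(-4) = 3 - 5*(-¼) = 3 + 5/4 = 17/4 ≈ 4.2500)
l = 23 + 2*√13 (l = √52 + 23 = 2*√13 + 23 = 23 + 2*√13 ≈ 30.211)
F(X) = 0 (F(X) = 0*(17/4) + 0 = 0 + 0 = 0)
F(H)*(28*(-4)) + l = 0*(28*(-4)) + (23 + 2*√13) = 0*(-112) + (23 + 2*√13) = 0 + (23 + 2*√13) = 23 + 2*√13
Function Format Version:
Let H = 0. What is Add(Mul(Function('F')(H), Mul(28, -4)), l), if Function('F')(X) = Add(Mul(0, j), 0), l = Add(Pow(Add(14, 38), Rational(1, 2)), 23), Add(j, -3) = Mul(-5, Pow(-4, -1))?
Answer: Add(23, Mul(2, Pow(13, Rational(1, 2)))) ≈ 30.211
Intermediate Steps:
j = Rational(17, 4) (j = Add(3, Mul(-5, Pow(-4, -1))) = Add(3, Mul(-5, Rational(-1, 4))) = Add(3, Rational(5, 4)) = Rational(17, 4) ≈ 4.2500)
l = Add(23, Mul(2, Pow(13, Rational(1, 2)))) (l = Add(Pow(52, Rational(1, 2)), 23) = Add(Mul(2, Pow(13, Rational(1, 2))), 23) = Add(23, Mul(2, Pow(13, Rational(1, 2)))) ≈ 30.211)
Function('F')(X) = 0 (Function('F')(X) = Add(Mul(0, Rational(17, 4)), 0) = Add(0, 0) = 0)
Add(Mul(Function('F')(H), Mul(28, -4)), l) = Add(Mul(0, Mul(28, -4)), Add(23, Mul(2, Pow(13, Rational(1, 2))))) = Add(Mul(0, -112), Add(23, Mul(2, Pow(13, Rational(1, 2))))) = Add(0, Add(23, Mul(2, Pow(13, Rational(1, 2))))) = Add(23, Mul(2, Pow(13, Rational(1, 2))))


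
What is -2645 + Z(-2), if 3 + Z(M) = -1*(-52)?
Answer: -2596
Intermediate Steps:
Z(M) = 49 (Z(M) = -3 - 1*(-52) = -3 + 52 = 49)
-2645 + Z(-2) = -2645 + 49 = -2596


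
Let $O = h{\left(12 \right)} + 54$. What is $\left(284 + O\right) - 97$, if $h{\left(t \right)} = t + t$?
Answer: $265$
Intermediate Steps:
$h{\left(t \right)} = 2 t$
$O = 78$ ($O = 2 \cdot 12 + 54 = 24 + 54 = 78$)
$\left(284 + O\right) - 97 = \left(284 + 78\right) - 97 = 362 - 97 = 265$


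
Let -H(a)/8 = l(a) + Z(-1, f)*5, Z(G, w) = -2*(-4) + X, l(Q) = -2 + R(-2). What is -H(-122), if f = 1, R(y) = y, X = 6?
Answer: 528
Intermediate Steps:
l(Q) = -4 (l(Q) = -2 - 2 = -4)
Z(G, w) = 14 (Z(G, w) = -2*(-4) + 6 = 8 + 6 = 14)
H(a) = -528 (H(a) = -8*(-4 + 14*5) = -8*(-4 + 70) = -8*66 = -528)
-H(-122) = -1*(-528) = 528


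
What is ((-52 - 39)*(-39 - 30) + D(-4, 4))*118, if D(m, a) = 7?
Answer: 741748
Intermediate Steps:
((-52 - 39)*(-39 - 30) + D(-4, 4))*118 = ((-52 - 39)*(-39 - 30) + 7)*118 = (-91*(-69) + 7)*118 = (6279 + 7)*118 = 6286*118 = 741748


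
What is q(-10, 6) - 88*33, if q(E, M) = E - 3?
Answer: -2917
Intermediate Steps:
q(E, M) = -3 + E
q(-10, 6) - 88*33 = (-3 - 10) - 88*33 = -13 - 2904 = -2917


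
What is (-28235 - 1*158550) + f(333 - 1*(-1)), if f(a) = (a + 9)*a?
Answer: -72223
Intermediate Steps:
f(a) = a*(9 + a) (f(a) = (9 + a)*a = a*(9 + a))
(-28235 - 1*158550) + f(333 - 1*(-1)) = (-28235 - 1*158550) + (333 - 1*(-1))*(9 + (333 - 1*(-1))) = (-28235 - 158550) + (333 + 1)*(9 + (333 + 1)) = -186785 + 334*(9 + 334) = -186785 + 334*343 = -186785 + 114562 = -72223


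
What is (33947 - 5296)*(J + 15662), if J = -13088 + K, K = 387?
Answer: 84835611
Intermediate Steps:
J = -12701 (J = -13088 + 387 = -12701)
(33947 - 5296)*(J + 15662) = (33947 - 5296)*(-12701 + 15662) = 28651*2961 = 84835611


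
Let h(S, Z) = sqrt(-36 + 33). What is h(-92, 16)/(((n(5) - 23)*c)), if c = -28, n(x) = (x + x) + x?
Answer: I*sqrt(3)/224 ≈ 0.0077324*I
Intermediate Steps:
n(x) = 3*x (n(x) = 2*x + x = 3*x)
h(S, Z) = I*sqrt(3) (h(S, Z) = sqrt(-3) = I*sqrt(3))
h(-92, 16)/(((n(5) - 23)*c)) = (I*sqrt(3))/(((3*5 - 23)*(-28))) = (I*sqrt(3))/(((15 - 23)*(-28))) = (I*sqrt(3))/((-8*(-28))) = (I*sqrt(3))/224 = (I*sqrt(3))*(1/224) = I*sqrt(3)/224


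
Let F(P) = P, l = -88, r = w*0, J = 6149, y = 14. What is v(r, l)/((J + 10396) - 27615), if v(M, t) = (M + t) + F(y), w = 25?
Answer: 37/5535 ≈ 0.0066847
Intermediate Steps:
r = 0 (r = 25*0 = 0)
v(M, t) = 14 + M + t (v(M, t) = (M + t) + 14 = 14 + M + t)
v(r, l)/((J + 10396) - 27615) = (14 + 0 - 88)/((6149 + 10396) - 27615) = -74/(16545 - 27615) = -74/(-11070) = -74*(-1/11070) = 37/5535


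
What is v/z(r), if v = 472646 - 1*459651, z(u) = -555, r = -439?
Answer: -2599/111 ≈ -23.414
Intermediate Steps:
v = 12995 (v = 472646 - 459651 = 12995)
v/z(r) = 12995/(-555) = 12995*(-1/555) = -2599/111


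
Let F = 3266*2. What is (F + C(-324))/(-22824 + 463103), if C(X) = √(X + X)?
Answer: 6532/440279 + 18*I*√2/440279 ≈ 0.014836 + 5.7818e-5*I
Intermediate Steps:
C(X) = √2*√X (C(X) = √(2*X) = √2*√X)
F = 6532
(F + C(-324))/(-22824 + 463103) = (6532 + √2*√(-324))/(-22824 + 463103) = (6532 + √2*(18*I))/440279 = (6532 + 18*I*√2)*(1/440279) = 6532/440279 + 18*I*√2/440279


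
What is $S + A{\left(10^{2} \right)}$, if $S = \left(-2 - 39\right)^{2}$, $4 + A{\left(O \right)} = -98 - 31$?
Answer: $1548$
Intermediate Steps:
$A{\left(O \right)} = -133$ ($A{\left(O \right)} = -4 - 129 = -133$)
$S = 1681$ ($S = \left(-41\right)^{2} = 1681$)
$S + A{\left(10^{2} \right)} = 1681 - 133 = 1548$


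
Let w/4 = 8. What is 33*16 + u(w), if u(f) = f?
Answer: 560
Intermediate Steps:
w = 32 (w = 4*8 = 32)
33*16 + u(w) = 33*16 + 32 = 528 + 32 = 560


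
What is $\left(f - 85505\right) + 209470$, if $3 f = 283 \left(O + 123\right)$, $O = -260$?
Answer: $\frac{333124}{3} \approx 1.1104 \cdot 10^{5}$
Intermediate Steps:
$f = - \frac{38771}{3}$ ($f = \frac{283 \left(-260 + 123\right)}{3} = \frac{283 \left(-137\right)}{3} = \frac{1}{3} \left(-38771\right) = - \frac{38771}{3} \approx -12924.0$)
$\left(f - 85505\right) + 209470 = \left(- \frac{38771}{3} - 85505\right) + 209470 = - \frac{295286}{3} + 209470 = \frac{333124}{3}$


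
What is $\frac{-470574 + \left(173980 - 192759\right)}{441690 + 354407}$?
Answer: $- \frac{489353}{796097} \approx -0.61469$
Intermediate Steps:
$\frac{-470574 + \left(173980 - 192759\right)}{441690 + 354407} = \frac{-470574 - 18779}{796097} = \left(-489353\right) \frac{1}{796097} = - \frac{489353}{796097}$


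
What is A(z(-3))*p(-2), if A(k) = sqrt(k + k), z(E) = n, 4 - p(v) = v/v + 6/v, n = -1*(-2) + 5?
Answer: 6*sqrt(14) ≈ 22.450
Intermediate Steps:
n = 7 (n = 2 + 5 = 7)
p(v) = 3 - 6/v (p(v) = 4 - (v/v + 6/v) = 4 - (1 + 6/v) = 4 + (-1 - 6/v) = 3 - 6/v)
z(E) = 7
A(k) = sqrt(2)*sqrt(k) (A(k) = sqrt(2*k) = sqrt(2)*sqrt(k))
A(z(-3))*p(-2) = (sqrt(2)*sqrt(7))*(3 - 6/(-2)) = sqrt(14)*(3 - 6*(-1/2)) = sqrt(14)*(3 + 3) = sqrt(14)*6 = 6*sqrt(14)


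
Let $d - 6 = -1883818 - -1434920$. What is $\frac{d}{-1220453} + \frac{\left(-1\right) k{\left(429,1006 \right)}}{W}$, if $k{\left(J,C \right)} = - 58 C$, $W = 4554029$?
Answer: $\frac{2115478177512}{5557978355137} \approx 0.38062$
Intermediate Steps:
$d = -448892$ ($d = 6 - 448898 = -448892$)
$\frac{d}{-1220453} + \frac{\left(-1\right) k{\left(429,1006 \right)}}{W} = - \frac{448892}{-1220453} + \frac{\left(-1\right) \left(\left(-58\right) 1006\right)}{4554029} = \left(-448892\right) \left(- \frac{1}{1220453}\right) + \left(-1\right) \left(-58348\right) \frac{1}{4554029} = \frac{448892}{1220453} + 58348 \cdot \frac{1}{4554029} = \frac{448892}{1220453} + \frac{58348}{4554029} = \frac{2115478177512}{5557978355137}$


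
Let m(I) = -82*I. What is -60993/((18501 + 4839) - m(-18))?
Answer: -20331/7288 ≈ -2.7897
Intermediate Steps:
-60993/((18501 + 4839) - m(-18)) = -60993/((18501 + 4839) - (-82)*(-18)) = -60993/(23340 - 1*1476) = -60993/(23340 - 1476) = -60993/21864 = -60993*1/21864 = -20331/7288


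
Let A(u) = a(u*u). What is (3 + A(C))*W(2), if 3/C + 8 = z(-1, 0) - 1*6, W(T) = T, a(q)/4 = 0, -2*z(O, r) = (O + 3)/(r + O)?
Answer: 6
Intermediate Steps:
z(O, r) = -(3 + O)/(2*(O + r)) (z(O, r) = -(O + 3)/(2*(r + O)) = -(3 + O)/(2*(O + r)))
a(q) = 0 (a(q) = 4*0 = 0)
C = -3/13 (C = 3/(-8 + ((-3 - 1*(-1))/(2*(-1 + 0)) - 1*6)) = 3/(-8 + ((1/2)*(-3 + 1)/(-1) - 6)) = 3/(-8 + ((1/2)*(-1)*(-2) - 6)) = 3/(-8 + (1 - 6)) = 3/(-8 - 5) = 3/(-13) = 3*(-1/13) = -3/13 ≈ -0.23077)
A(u) = 0
(3 + A(C))*W(2) = (3 + 0)*2 = 3*2 = 6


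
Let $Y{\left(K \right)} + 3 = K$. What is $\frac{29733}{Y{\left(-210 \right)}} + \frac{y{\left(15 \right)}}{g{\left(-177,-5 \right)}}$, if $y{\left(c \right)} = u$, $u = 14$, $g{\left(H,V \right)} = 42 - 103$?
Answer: $- \frac{605565}{4331} \approx -139.82$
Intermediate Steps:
$Y{\left(K \right)} = -3 + K$
$g{\left(H,V \right)} = -61$
$y{\left(c \right)} = 14$
$\frac{29733}{Y{\left(-210 \right)}} + \frac{y{\left(15 \right)}}{g{\left(-177,-5 \right)}} = \frac{29733}{-3 - 210} + \frac{14}{-61} = \frac{29733}{-213} + 14 \left(- \frac{1}{61}\right) = 29733 \left(- \frac{1}{213}\right) - \frac{14}{61} = - \frac{9911}{71} - \frac{14}{61} = - \frac{605565}{4331}$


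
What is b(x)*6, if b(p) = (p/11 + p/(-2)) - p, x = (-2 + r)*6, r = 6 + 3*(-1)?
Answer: -558/11 ≈ -50.727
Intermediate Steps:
r = 3 (r = 6 - 3 = 3)
x = 6 (x = (-2 + 3)*6 = 1*6 = 6)
b(p) = -31*p/22 (b(p) = (p*(1/11) + p*(-½)) - p = (p/11 - p/2) - p = -9*p/22 - p = -31*p/22)
b(x)*6 = -31/22*6*6 = -93/11*6 = -558/11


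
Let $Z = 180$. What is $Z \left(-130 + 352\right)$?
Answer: $39960$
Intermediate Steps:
$Z \left(-130 + 352\right) = 180 \left(-130 + 352\right) = 180 \cdot 222 = 39960$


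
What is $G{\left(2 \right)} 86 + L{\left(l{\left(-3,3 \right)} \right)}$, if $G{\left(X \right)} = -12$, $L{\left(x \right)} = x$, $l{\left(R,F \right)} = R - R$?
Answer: $-1032$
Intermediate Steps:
$l{\left(R,F \right)} = 0$
$G{\left(2 \right)} 86 + L{\left(l{\left(-3,3 \right)} \right)} = \left(-12\right) 86 + 0 = -1032 + 0 = -1032$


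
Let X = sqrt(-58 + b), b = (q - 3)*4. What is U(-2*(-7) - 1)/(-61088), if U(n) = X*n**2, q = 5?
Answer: -845*I*sqrt(2)/61088 ≈ -0.019562*I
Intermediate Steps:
b = 8 (b = (5 - 3)*4 = 2*4 = 8)
X = 5*I*sqrt(2) (X = sqrt(-58 + 8) = sqrt(-50) = 5*I*sqrt(2) ≈ 7.0711*I)
U(n) = 5*I*sqrt(2)*n**2 (U(n) = (5*I*sqrt(2))*n**2 = 5*I*sqrt(2)*n**2)
U(-2*(-7) - 1)/(-61088) = (5*I*sqrt(2)*(-2*(-7) - 1)**2)/(-61088) = (5*I*sqrt(2)*(14 - 1)**2)*(-1/61088) = (5*I*sqrt(2)*13**2)*(-1/61088) = (5*I*sqrt(2)*169)*(-1/61088) = (845*I*sqrt(2))*(-1/61088) = -845*I*sqrt(2)/61088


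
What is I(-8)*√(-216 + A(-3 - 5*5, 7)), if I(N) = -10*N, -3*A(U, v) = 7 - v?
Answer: 480*I*√6 ≈ 1175.8*I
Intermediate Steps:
A(U, v) = -7/3 + v/3 (A(U, v) = -(7 - v)/3 = -7/3 + v/3)
I(-8)*√(-216 + A(-3 - 5*5, 7)) = (-10*(-8))*√(-216 + (-7/3 + (⅓)*7)) = 80*√(-216 + (-7/3 + 7/3)) = 80*√(-216 + 0) = 80*√(-216) = 80*(6*I*√6) = 480*I*√6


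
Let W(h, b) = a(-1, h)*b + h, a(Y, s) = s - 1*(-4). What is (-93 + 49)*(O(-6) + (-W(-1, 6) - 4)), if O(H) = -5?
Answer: 1144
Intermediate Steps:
a(Y, s) = 4 + s (a(Y, s) = s + 4 = 4 + s)
W(h, b) = h + b*(4 + h) (W(h, b) = (4 + h)*b + h = b*(4 + h) + h = h + b*(4 + h))
(-93 + 49)*(O(-6) + (-W(-1, 6) - 4)) = (-93 + 49)*(-5 + (-(-1 + 6*(4 - 1)) - 4)) = -44*(-5 + (-(-1 + 6*3) - 4)) = -44*(-5 + (-(-1 + 18) - 4)) = -44*(-5 + (-1*17 - 4)) = -44*(-5 + (-17 - 4)) = -44*(-5 - 21) = -44*(-26) = 1144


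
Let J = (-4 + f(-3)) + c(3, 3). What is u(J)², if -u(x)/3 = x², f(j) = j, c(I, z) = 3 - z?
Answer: 21609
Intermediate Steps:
J = -7 (J = (-4 - 3) + (3 - 1*3) = -7 + (3 - 3) = -7 + 0 = -7)
u(x) = -3*x²
u(J)² = (-3*(-7)²)² = (-3*49)² = (-147)² = 21609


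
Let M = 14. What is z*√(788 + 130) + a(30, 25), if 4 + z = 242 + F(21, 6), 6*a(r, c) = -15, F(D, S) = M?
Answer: -5/2 + 756*√102 ≈ 7632.7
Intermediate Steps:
F(D, S) = 14
a(r, c) = -5/2 (a(r, c) = (⅙)*(-15) = -5/2)
z = 252 (z = -4 + (242 + 14) = -4 + 256 = 252)
z*√(788 + 130) + a(30, 25) = 252*√(788 + 130) - 5/2 = 252*√918 - 5/2 = 252*(3*√102) - 5/2 = 756*√102 - 5/2 = -5/2 + 756*√102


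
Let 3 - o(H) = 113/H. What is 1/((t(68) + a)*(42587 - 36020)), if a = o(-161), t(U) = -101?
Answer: -161/102872055 ≈ -1.5651e-6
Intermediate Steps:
o(H) = 3 - 113/H
a = 596/161 (a = 3 - 113/(-161) = 3 - 113*(-1/161) = 3 + 113/161 = 596/161 ≈ 3.7019)
1/((t(68) + a)*(42587 - 36020)) = 1/((-101 + 596/161)*(42587 - 36020)) = 1/(-15665/161*6567) = 1/(-102872055/161) = -161/102872055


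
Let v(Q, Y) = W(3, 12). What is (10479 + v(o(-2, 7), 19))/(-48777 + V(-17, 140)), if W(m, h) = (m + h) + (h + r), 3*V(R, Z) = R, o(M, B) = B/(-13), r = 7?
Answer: -31539/146348 ≈ -0.21551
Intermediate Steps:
o(M, B) = -B/13 (o(M, B) = B*(-1/13) = -B/13)
V(R, Z) = R/3
W(m, h) = 7 + m + 2*h (W(m, h) = (m + h) + (h + 7) = (h + m) + (7 + h) = 7 + m + 2*h)
v(Q, Y) = 34 (v(Q, Y) = 7 + 3 + 2*12 = 7 + 3 + 24 = 34)
(10479 + v(o(-2, 7), 19))/(-48777 + V(-17, 140)) = (10479 + 34)/(-48777 + (⅓)*(-17)) = 10513/(-48777 - 17/3) = 10513/(-146348/3) = 10513*(-3/146348) = -31539/146348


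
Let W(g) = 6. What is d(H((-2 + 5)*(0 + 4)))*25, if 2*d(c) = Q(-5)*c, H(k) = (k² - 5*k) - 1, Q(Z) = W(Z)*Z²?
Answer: 155625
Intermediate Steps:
Q(Z) = 6*Z²
H(k) = -1 + k² - 5*k
d(c) = 75*c (d(c) = ((6*(-5)²)*c)/2 = ((6*25)*c)/2 = (150*c)/2 = 75*c)
d(H((-2 + 5)*(0 + 4)))*25 = (75*(-1 + ((-2 + 5)*(0 + 4))² - 5*(-2 + 5)*(0 + 4)))*25 = (75*(-1 + (3*4)² - 15*4))*25 = (75*(-1 + 12² - 5*12))*25 = (75*(-1 + 144 - 60))*25 = (75*83)*25 = 6225*25 = 155625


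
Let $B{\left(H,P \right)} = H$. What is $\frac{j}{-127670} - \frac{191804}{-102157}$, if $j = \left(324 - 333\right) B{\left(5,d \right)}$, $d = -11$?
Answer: $\frac{4898442749}{2608476838} \approx 1.8779$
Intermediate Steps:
$j = -45$ ($j = \left(324 - 333\right) 5 = \left(-9\right) 5 = -45$)
$\frac{j}{-127670} - \frac{191804}{-102157} = - \frac{45}{-127670} - \frac{191804}{-102157} = \left(-45\right) \left(- \frac{1}{127670}\right) - - \frac{191804}{102157} = \frac{9}{25534} + \frac{191804}{102157} = \frac{4898442749}{2608476838}$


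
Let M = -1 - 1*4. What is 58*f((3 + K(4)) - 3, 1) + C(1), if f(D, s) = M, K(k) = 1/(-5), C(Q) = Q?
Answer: -289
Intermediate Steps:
K(k) = -1/5
M = -5 (M = -1 - 4 = -5)
f(D, s) = -5
58*f((3 + K(4)) - 3, 1) + C(1) = 58*(-5) + 1 = -290 + 1 = -289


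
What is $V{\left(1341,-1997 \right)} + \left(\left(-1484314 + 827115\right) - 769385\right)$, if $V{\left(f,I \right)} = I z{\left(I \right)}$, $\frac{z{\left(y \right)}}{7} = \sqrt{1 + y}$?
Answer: $-1426584 - 27958 i \sqrt{499} \approx -1.4266 \cdot 10^{6} - 6.2453 \cdot 10^{5} i$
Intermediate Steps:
$z{\left(y \right)} = 7 \sqrt{1 + y}$
$V{\left(f,I \right)} = 7 I \sqrt{1 + I}$ ($V{\left(f,I \right)} = I 7 \sqrt{1 + I} = 7 I \sqrt{1 + I}$)
$V{\left(1341,-1997 \right)} + \left(\left(-1484314 + 827115\right) - 769385\right) = 7 \left(-1997\right) \sqrt{1 - 1997} + \left(\left(-1484314 + 827115\right) - 769385\right) = 7 \left(-1997\right) \sqrt{-1996} - 1426584 = 7 \left(-1997\right) 2 i \sqrt{499} - 1426584 = - 27958 i \sqrt{499} - 1426584 = -1426584 - 27958 i \sqrt{499}$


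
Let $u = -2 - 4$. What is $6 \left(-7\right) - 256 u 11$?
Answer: $16854$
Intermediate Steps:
$u = -6$ ($u = -2 - 4 = -6$)
$6 \left(-7\right) - 256 u 11 = 6 \left(-7\right) - 256 \left(\left(-6\right) 11\right) = -42 - -16896 = -42 + 16896 = 16854$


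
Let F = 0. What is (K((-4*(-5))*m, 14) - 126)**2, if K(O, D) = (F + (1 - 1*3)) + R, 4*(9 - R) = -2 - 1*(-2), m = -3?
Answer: 14161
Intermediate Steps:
R = 9 (R = 9 - (-2 - 1*(-2))/4 = 9 - (-2 + 2)/4 = 9 - 1/4*0 = 9 + 0 = 9)
K(O, D) = 7 (K(O, D) = (0 + (1 - 1*3)) + 9 = (0 + (1 - 3)) + 9 = (0 - 2) + 9 = -2 + 9 = 7)
(K((-4*(-5))*m, 14) - 126)**2 = (7 - 126)**2 = (-119)**2 = 14161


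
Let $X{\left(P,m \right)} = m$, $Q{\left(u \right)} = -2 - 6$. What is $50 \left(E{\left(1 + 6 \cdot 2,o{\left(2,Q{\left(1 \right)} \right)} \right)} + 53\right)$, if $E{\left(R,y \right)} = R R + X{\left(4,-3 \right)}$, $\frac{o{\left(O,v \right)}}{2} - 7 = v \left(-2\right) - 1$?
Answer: $10950$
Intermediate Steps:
$Q{\left(u \right)} = -8$ ($Q{\left(u \right)} = -2 - 6 = -8$)
$o{\left(O,v \right)} = 12 - 4 v$ ($o{\left(O,v \right)} = 14 + 2 \left(v \left(-2\right) - 1\right) = 14 + 2 \left(- 2 v - 1\right) = 14 + 2 \left(-1 - 2 v\right) = 14 - \left(2 + 4 v\right) = 12 - 4 v$)
$E{\left(R,y \right)} = -3 + R^{2}$ ($E{\left(R,y \right)} = R R - 3 = R^{2} - 3 = -3 + R^{2}$)
$50 \left(E{\left(1 + 6 \cdot 2,o{\left(2,Q{\left(1 \right)} \right)} \right)} + 53\right) = 50 \left(\left(-3 + \left(1 + 6 \cdot 2\right)^{2}\right) + 53\right) = 50 \left(\left(-3 + \left(1 + 12\right)^{2}\right) + 53\right) = 50 \left(\left(-3 + 13^{2}\right) + 53\right) = 50 \left(\left(-3 + 169\right) + 53\right) = 50 \left(166 + 53\right) = 50 \cdot 219 = 10950$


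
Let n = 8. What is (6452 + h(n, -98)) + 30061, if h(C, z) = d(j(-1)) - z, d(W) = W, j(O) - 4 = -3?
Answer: 36612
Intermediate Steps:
j(O) = 1 (j(O) = 4 - 3 = 1)
h(C, z) = 1 - z
(6452 + h(n, -98)) + 30061 = (6452 + (1 - 1*(-98))) + 30061 = (6452 + (1 + 98)) + 30061 = (6452 + 99) + 30061 = 6551 + 30061 = 36612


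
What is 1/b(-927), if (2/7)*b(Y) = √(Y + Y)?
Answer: -I*√206/2163 ≈ -0.0066356*I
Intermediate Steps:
b(Y) = 7*√2*√Y/2 (b(Y) = 7*√(Y + Y)/2 = 7*√(2*Y)/2 = 7*(√2*√Y)/2 = 7*√2*√Y/2)
1/b(-927) = 1/(7*√2*√(-927)/2) = 1/(7*√2*(3*I*√103)/2) = 1/(21*I*√206/2) = -I*√206/2163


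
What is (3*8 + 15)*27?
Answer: 1053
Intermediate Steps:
(3*8 + 15)*27 = (24 + 15)*27 = 39*27 = 1053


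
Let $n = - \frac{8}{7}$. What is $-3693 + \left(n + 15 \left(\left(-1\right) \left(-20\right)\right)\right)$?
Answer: $- \frac{23759}{7} \approx -3394.1$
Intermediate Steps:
$n = - \frac{8}{7}$ ($n = \left(-8\right) \frac{1}{7} = - \frac{8}{7} \approx -1.1429$)
$-3693 + \left(n + 15 \left(\left(-1\right) \left(-20\right)\right)\right) = -3693 - \left(\frac{8}{7} - 15 \left(\left(-1\right) \left(-20\right)\right)\right) = -3693 + \left(- \frac{8}{7} + 15 \cdot 20\right) = -3693 + \left(- \frac{8}{7} + 300\right) = -3693 + \frac{2092}{7} = - \frac{23759}{7}$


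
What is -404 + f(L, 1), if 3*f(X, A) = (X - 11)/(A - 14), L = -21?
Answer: -15724/39 ≈ -403.18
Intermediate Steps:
f(X, A) = (-11 + X)/(3*(-14 + A)) (f(X, A) = ((X - 11)/(A - 14))/3 = ((-11 + X)/(-14 + A))/3 = (-11 + X)/(3*(-14 + A)))
-404 + f(L, 1) = -404 + (-11 - 21)/(3*(-14 + 1)) = -404 + (⅓)*(-32)/(-13) = -404 + (⅓)*(-1/13)*(-32) = -404 + 32/39 = -15724/39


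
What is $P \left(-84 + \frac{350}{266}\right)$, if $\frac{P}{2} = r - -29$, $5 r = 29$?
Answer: $- \frac{546708}{95} \approx -5754.8$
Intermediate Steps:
$r = \frac{29}{5}$ ($r = \frac{1}{5} \cdot 29 = \frac{29}{5} \approx 5.8$)
$P = \frac{348}{5}$ ($P = 2 \left(\frac{29}{5} - -29\right) = 2 \left(\frac{29}{5} + 29\right) = 2 \cdot \frac{174}{5} = \frac{348}{5} \approx 69.6$)
$P \left(-84 + \frac{350}{266}\right) = \frac{348 \left(-84 + \frac{350}{266}\right)}{5} = \frac{348 \left(-84 + 350 \cdot \frac{1}{266}\right)}{5} = \frac{348 \left(-84 + \frac{25}{19}\right)}{5} = \frac{348}{5} \left(- \frac{1571}{19}\right) = - \frac{546708}{95}$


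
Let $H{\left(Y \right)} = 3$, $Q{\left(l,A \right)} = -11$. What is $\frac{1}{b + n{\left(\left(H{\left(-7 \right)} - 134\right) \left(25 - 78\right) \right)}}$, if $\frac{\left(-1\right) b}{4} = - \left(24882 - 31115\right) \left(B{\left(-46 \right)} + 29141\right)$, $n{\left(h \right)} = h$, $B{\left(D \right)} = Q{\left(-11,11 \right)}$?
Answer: $- \frac{1}{726262217} \approx -1.3769 \cdot 10^{-9}$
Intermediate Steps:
$B{\left(D \right)} = -11$
$b = -726269160$ ($b = - 4 \left(- \left(24882 - 31115\right) \left(-11 + 29141\right)\right) = - 4 \left(- \left(-6233\right) 29130\right) = - 4 \left(\left(-1\right) \left(-181567290\right)\right) = \left(-4\right) 181567290 = -726269160$)
$\frac{1}{b + n{\left(\left(H{\left(-7 \right)} - 134\right) \left(25 - 78\right) \right)}} = \frac{1}{-726269160 + \left(3 - 134\right) \left(25 - 78\right)} = \frac{1}{-726269160 - -6943} = \frac{1}{-726269160 + 6943} = \frac{1}{-726262217} = - \frac{1}{726262217}$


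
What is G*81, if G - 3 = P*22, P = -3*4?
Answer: -21141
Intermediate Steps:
P = -12
G = -261 (G = 3 - 12*22 = 3 - 264 = -261)
G*81 = -261*81 = -21141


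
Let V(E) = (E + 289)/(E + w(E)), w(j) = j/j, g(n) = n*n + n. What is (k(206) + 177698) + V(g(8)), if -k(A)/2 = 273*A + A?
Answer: 4731491/73 ≈ 64815.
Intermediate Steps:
g(n) = n + n² (g(n) = n² + n = n + n²)
w(j) = 1
k(A) = -548*A (k(A) = -2*(273*A + A) = -548*A)
V(E) = (289 + E)/(1 + E) (V(E) = (E + 289)/(E + 1) = (289 + E)/(1 + E))
(k(206) + 177698) + V(g(8)) = (-548*206 + 177698) + (289 + 8*(1 + 8))/(1 + 8*(1 + 8)) = (-112888 + 177698) + (289 + 8*9)/(1 + 8*9) = 64810 + (289 + 72)/(1 + 72) = 64810 + 361/73 = 4731491/73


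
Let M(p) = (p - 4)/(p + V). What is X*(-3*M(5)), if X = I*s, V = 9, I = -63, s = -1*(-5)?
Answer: 135/2 ≈ 67.500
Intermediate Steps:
s = 5
M(p) = (-4 + p)/(9 + p) (M(p) = (p - 4)/(p + 9) = (-4 + p)/(9 + p))
X = -315 (X = -63*5 = -315)
X*(-3*M(5)) = -(-945)*(-4 + 5)/(9 + 5) = -(-945)*1/14 = -(-945)*(1/14)*1 = -(-945)/14 = -315*(-3/14) = 135/2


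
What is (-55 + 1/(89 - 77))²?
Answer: 434281/144 ≈ 3015.8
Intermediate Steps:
(-55 + 1/(89 - 77))² = (-55 + 1/12)² = (-659/12)² = 434281/144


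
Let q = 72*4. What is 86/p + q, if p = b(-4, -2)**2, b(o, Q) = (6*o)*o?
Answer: 1327147/4608 ≈ 288.01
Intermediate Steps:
b(o, Q) = 6*o**2
p = 9216 (p = (6*(-4)**2)**2 = (6*16)**2 = 96**2 = 9216)
q = 288
86/p + q = 86/9216 + 288 = 86*(1/9216) + 288 = 43/4608 + 288 = 1327147/4608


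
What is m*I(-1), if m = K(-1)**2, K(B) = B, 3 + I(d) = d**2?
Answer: -2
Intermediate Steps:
I(d) = -3 + d**2
m = 1 (m = (-1)**2 = 1)
m*I(-1) = 1*(-3 + (-1)**2) = 1*(-3 + 1) = 1*(-2) = -2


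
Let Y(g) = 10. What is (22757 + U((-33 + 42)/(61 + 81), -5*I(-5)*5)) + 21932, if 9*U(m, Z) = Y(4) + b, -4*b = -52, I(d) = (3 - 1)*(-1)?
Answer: 402224/9 ≈ 44692.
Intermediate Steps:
I(d) = -2 (I(d) = 2*(-1) = -2)
b = 13 (b = -¼*(-52) = 13)
U(m, Z) = 23/9 (U(m, Z) = (10 + 13)/9 = (⅑)*23 = 23/9)
(22757 + U((-33 + 42)/(61 + 81), -5*I(-5)*5)) + 21932 = (22757 + 23/9) + 21932 = 204836/9 + 21932 = 402224/9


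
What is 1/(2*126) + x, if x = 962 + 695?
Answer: 417565/252 ≈ 1657.0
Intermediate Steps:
x = 1657
1/(2*126) + x = 1/(2*126) + 1657 = 1/252 + 1657 = 417565/252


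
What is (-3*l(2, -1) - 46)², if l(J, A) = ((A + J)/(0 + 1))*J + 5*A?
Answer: 1369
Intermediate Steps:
l(J, A) = 5*A + J*(A + J) (l(J, A) = ((A + J)/1)*J + 5*A = ((A + J)*1)*J + 5*A = (A + J)*J + 5*A = J*(A + J) + 5*A = 5*A + J*(A + J))
(-3*l(2, -1) - 46)² = (-3*(2² + 5*(-1) - 1*2) - 46)² = (-3*(4 - 5 - 2) - 46)² = (-3*(-3) - 46)² = (9 - 46)² = (-37)² = 1369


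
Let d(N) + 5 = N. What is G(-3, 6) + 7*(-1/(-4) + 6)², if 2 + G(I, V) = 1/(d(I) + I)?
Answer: 47757/176 ≈ 271.35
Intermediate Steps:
d(N) = -5 + N
G(I, V) = -2 + 1/(-5 + 2*I) (G(I, V) = -2 + 1/((-5 + I) + I) = -2 + 1/(-5 + 2*I))
G(-3, 6) + 7*(-1/(-4) + 6)² = (11 - 4*(-3))/(-5 + 2*(-3)) + 7*(-1/(-4) + 6)² = (11 + 12)/(-5 - 6) + 7*(-1*(-¼) + 6)² = 23/(-11) + 7*(¼ + 6)² = -1/11*23 + 7*(25/4)² = -23/11 + 7*(625/16) = -23/11 + 4375/16 = 47757/176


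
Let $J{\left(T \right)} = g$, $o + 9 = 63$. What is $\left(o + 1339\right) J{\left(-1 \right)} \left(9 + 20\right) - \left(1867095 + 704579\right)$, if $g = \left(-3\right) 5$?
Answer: $-3177629$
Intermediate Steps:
$o = 54$ ($o = -9 + 63 = 54$)
$g = -15$
$J{\left(T \right)} = -15$
$\left(o + 1339\right) J{\left(-1 \right)} \left(9 + 20\right) - \left(1867095 + 704579\right) = \left(54 + 1339\right) \left(- 15 \left(9 + 20\right)\right) - \left(1867095 + 704579\right) = 1393 \left(\left(-15\right) 29\right) - 2571674 = 1393 \left(-435\right) - 2571674 = -605955 - 2571674 = -3177629$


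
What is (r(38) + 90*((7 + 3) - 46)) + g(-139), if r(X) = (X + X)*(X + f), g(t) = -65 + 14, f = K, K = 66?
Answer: 4613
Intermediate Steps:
f = 66
g(t) = -51
r(X) = 2*X*(66 + X) (r(X) = (X + X)*(X + 66) = (2*X)*(66 + X) = 2*X*(66 + X))
(r(38) + 90*((7 + 3) - 46)) + g(-139) = (2*38*(66 + 38) + 90*((7 + 3) - 46)) - 51 = (2*38*104 + 90*(10 - 46)) - 51 = (7904 + 90*(-36)) - 51 = (7904 - 3240) - 51 = 4664 - 51 = 4613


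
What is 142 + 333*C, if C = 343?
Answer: 114361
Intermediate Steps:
142 + 333*C = 142 + 333*343 = 142 + 114219 = 114361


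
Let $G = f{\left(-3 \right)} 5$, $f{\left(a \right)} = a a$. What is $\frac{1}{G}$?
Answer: $\frac{1}{45} \approx 0.022222$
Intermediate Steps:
$f{\left(a \right)} = a^{2}$
$G = 45$ ($G = \left(-3\right)^{2} \cdot 5 = 9 \cdot 5 = 45$)
$\frac{1}{G} = \frac{1}{45}$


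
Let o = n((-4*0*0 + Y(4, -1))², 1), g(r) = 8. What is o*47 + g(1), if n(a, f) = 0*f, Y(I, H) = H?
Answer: 8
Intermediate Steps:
n(a, f) = 0
o = 0
o*47 + g(1) = 0*47 + 8 = 0 + 8 = 8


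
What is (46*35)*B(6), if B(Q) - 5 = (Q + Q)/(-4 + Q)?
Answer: 17710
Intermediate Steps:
B(Q) = 5 + 2*Q/(-4 + Q) (B(Q) = 5 + (Q + Q)/(-4 + Q) = 5 + (2*Q)/(-4 + Q) = 5 + 2*Q/(-4 + Q))
(46*35)*B(6) = (46*35)*((-20 + 7*6)/(-4 + 6)) = 1610*((-20 + 42)/2) = 1610*((½)*22) = 1610*11 = 17710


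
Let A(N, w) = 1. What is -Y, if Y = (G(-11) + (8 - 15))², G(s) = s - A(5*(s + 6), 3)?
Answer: -361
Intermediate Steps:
G(s) = -1 + s (G(s) = s - 1*1 = s - 1 = -1 + s)
Y = 361 (Y = ((-1 - 11) + (8 - 15))² = (-12 - 7)² = (-19)² = 361)
-Y = -1*361 = -361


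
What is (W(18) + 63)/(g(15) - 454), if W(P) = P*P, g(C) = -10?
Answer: -387/464 ≈ -0.83405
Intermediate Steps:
W(P) = P**2
(W(18) + 63)/(g(15) - 454) = (18**2 + 63)/(-10 - 454) = (324 + 63)/(-464) = 387*(-1/464) = -387/464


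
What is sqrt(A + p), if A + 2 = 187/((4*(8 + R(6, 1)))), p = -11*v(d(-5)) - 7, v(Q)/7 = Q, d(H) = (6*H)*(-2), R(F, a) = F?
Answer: I*sqrt(3626518)/28 ≈ 68.012*I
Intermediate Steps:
d(H) = -12*H
v(Q) = 7*Q
p = -4627 (p = -77*(-12*(-5)) - 7 = -77*60 - 7 = -11*420 - 7 = -4620 - 7 = -4627)
A = 75/56 (A = -2 + 187/((4*(8 + 6))) = -2 + 187/((4*14)) = -2 + 187/56 = 75/56 ≈ 1.3393)
sqrt(A + p) = sqrt(75/56 - 4627) = sqrt(-259037/56) = I*sqrt(3626518)/28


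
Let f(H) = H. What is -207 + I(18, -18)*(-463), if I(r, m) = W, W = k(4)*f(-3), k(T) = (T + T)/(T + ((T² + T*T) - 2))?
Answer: 2037/17 ≈ 119.82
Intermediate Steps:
k(T) = 2*T/(-2 + T + 2*T²) (k(T) = (2*T)/(T + ((T² + T²) - 2)) = (2*T)/(T + (2*T² - 2)) = (2*T)/(T + (-2 + 2*T²)) = (2*T)/(-2 + T + 2*T²) = 2*T/(-2 + T + 2*T²))
W = -12/17 (W = (2*4/(-2 + 4 + 2*4²))*(-3) = (2*4/(-2 + 4 + 2*16))*(-3) = (2*4/(-2 + 4 + 32))*(-3) = (2*4/34)*(-3) = (2*4*(1/34))*(-3) = (4/17)*(-3) = -12/17 ≈ -0.70588)
I(r, m) = -12/17
-207 + I(18, -18)*(-463) = -207 - 12/17*(-463) = -207 + 5556/17 = 2037/17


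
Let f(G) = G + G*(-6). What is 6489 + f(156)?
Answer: 5709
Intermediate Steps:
f(G) = -5*G (f(G) = G - 6*G = -5*G)
6489 + f(156) = 6489 - 5*156 = 6489 - 780 = 5709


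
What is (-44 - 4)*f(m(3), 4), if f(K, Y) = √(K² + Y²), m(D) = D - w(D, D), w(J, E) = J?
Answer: -192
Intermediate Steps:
m(D) = 0 (m(D) = D - D = 0)
(-44 - 4)*f(m(3), 4) = (-44 - 4)*√(0² + 4²) = -48*√(0 + 16) = -48*√16 = -48*4 = -192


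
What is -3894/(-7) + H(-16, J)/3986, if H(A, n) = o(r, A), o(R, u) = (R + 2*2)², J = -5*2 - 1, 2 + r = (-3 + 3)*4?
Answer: 7760756/13951 ≈ 556.29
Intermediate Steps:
r = -2 (r = -2 + (-3 + 3)*4 = -2 + 0*4 = -2 + 0 = -2)
J = -11 (J = -10 - 1 = -11)
o(R, u) = (4 + R)² (o(R, u) = (R + 4)² = (4 + R)²)
H(A, n) = 4 (H(A, n) = (4 - 2)² = 2² = 4)
-3894/(-7) + H(-16, J)/3986 = -3894/(-7) + 4/3986 = -3894*(-⅐) + 4*(1/3986) = 3894/7 + 2/1993 = 7760756/13951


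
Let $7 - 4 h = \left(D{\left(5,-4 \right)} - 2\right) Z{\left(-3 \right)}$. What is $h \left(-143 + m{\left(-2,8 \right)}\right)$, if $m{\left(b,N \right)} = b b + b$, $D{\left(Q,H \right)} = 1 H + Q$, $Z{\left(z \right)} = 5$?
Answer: $-423$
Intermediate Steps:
$D{\left(Q,H \right)} = H + Q$
$m{\left(b,N \right)} = b + b^{2}$ ($m{\left(b,N \right)} = b^{2} + b = b + b^{2}$)
$h = 3$ ($h = \frac{7}{4} - \frac{\left(\left(-4 + 5\right) - 2\right) 5}{4} = \frac{7}{4} - \frac{\left(1 - 2\right) 5}{4} = \frac{7}{4} - \frac{\left(-1\right) 5}{4} = \frac{7}{4} - - \frac{5}{4} = \frac{7}{4} + \frac{5}{4} = 3$)
$h \left(-143 + m{\left(-2,8 \right)}\right) = 3 \left(-143 - 2 \left(1 - 2\right)\right) = 3 \left(-143 - -2\right) = 3 \left(-143 + 2\right) = 3 \left(-141\right) = -423$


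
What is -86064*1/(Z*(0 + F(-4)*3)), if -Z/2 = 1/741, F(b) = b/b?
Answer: 10628904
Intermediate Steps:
F(b) = 1
Z = -2/741 ≈ -0.0026991
-86064*1/(Z*(0 + F(-4)*3)) = -86064*(-741/(2*(0 + 1*3))) = -86064*(-741/(2*(0 + 3))) = -86064/(3*(-2/741)) = -86064/(-2/247) = -86064*(-247/2) = 10628904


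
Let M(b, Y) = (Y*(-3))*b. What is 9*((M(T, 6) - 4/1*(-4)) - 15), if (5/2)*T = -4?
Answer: 1341/5 ≈ 268.20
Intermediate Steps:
T = -8/5 (T = (⅖)*(-4) = -8/5 ≈ -1.6000)
M(b, Y) = -3*Y*b (M(b, Y) = (-3*Y)*b = -3*Y*b)
9*((M(T, 6) - 4/1*(-4)) - 15) = 9*((-3*6*(-8/5) - 4/1*(-4)) - 15) = 9*((144/5 - 4*1*(-4)) - 15) = 9*((144/5 - 4*(-4)) - 15) = 9*((144/5 + 16) - 15) = 9*(224/5 - 15) = 9*(149/5) = 1341/5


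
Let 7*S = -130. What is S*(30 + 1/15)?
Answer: -11726/21 ≈ -558.38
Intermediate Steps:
S = -130/7 (S = (⅐)*(-130) = -130/7 ≈ -18.571)
S*(30 + 1/15) = -130*(30 + 1/15)/7 = -130/7*451/15 = -11726/21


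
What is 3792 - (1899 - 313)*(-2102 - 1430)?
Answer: 5605544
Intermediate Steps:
3792 - (1899 - 313)*(-2102 - 1430) = 3792 - 1586*(-3532) = 3792 - 1*(-5601752) = 3792 + 5601752 = 5605544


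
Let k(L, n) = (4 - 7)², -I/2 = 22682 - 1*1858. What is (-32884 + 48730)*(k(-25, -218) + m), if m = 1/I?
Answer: 156304527/1096 ≈ 1.4261e+5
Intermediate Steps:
I = -41648 (I = -2*(22682 - 1*1858) = -2*(22682 - 1858) = -2*20824 = -41648)
k(L, n) = 9 (k(L, n) = (-3)² = 9)
m = -1/41648 (m = 1/(-41648) = -1/41648 ≈ -2.4011e-5)
(-32884 + 48730)*(k(-25, -218) + m) = (-32884 + 48730)*(9 - 1/41648) = 15846*(374831/41648) = 156304527/1096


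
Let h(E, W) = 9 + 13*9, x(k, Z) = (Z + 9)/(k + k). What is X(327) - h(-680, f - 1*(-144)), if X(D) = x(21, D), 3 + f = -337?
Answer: -118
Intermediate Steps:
f = -340 (f = -3 - 337 = -340)
x(k, Z) = (9 + Z)/(2*k) (x(k, Z) = (9 + Z)/((2*k)) = (9 + Z)*(1/(2*k)) = (9 + Z)/(2*k))
X(D) = 3/14 + D/42 (X(D) = (1/2)*(9 + D)/21 = (1/2)*(1/21)*(9 + D) = 3/14 + D/42)
h(E, W) = 126 (h(E, W) = 9 + 117 = 126)
X(327) - h(-680, f - 1*(-144)) = (3/14 + (1/42)*327) - 1*126 = (3/14 + 109/14) - 126 = 8 - 126 = -118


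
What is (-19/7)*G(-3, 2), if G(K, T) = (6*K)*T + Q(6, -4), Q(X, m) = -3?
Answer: 741/7 ≈ 105.86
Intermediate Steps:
G(K, T) = -3 + 6*K*T (G(K, T) = (6*K)*T - 3 = 6*K*T - 3 = -3 + 6*K*T)
(-19/7)*G(-3, 2) = (-19/7)*(-3 + 6*(-3)*2) = (-19*⅐)*(-3 - 36) = -19/7*(-39) = 741/7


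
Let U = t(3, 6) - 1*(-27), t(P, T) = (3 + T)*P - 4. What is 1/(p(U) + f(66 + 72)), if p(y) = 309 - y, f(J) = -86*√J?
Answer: -259/953567 - 86*√138/953567 ≈ -0.0013311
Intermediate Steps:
t(P, T) = -4 + P*(3 + T) (t(P, T) = P*(3 + T) - 4 = -4 + P*(3 + T))
U = 50 (U = (-4 + 3*3 + 3*6) - 1*(-27) = (-4 + 9 + 18) + 27 = 23 + 27 = 50)
1/(p(U) + f(66 + 72)) = 1/((309 - 1*50) - 86*√(66 + 72)) = 1/((309 - 50) - 86*√138) = 1/(259 - 86*√138)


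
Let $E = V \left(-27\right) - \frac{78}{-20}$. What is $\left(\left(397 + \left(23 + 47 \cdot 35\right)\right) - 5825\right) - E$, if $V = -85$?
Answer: $- \frac{60589}{10} \approx -6058.9$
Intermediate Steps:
$E = \frac{22989}{10}$ ($E = \left(-85\right) \left(-27\right) - \frac{78}{-20} = 2295 - - \frac{39}{10} = 2295 + \frac{39}{10} = \frac{22989}{10} \approx 2298.9$)
$\left(\left(397 + \left(23 + 47 \cdot 35\right)\right) - 5825\right) - E = \left(\left(397 + \left(23 + 47 \cdot 35\right)\right) - 5825\right) - \frac{22989}{10} = \left(\left(397 + \left(23 + 1645\right)\right) - 5825\right) - \frac{22989}{10} = \left(\left(397 + 1668\right) - 5825\right) - \frac{22989}{10} = \left(2065 - 5825\right) - \frac{22989}{10} = -3760 - \frac{22989}{10} = - \frac{60589}{10}$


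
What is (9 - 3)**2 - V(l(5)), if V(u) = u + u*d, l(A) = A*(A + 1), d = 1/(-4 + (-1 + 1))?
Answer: 27/2 ≈ 13.500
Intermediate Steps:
d = -1/4 (d = 1/(-4 + 0) = 1/(-4) = -1/4 ≈ -0.25000)
l(A) = A*(1 + A)
V(u) = 3*u/4 (V(u) = u + u*(-1/4) = u - u/4 = 3*u/4)
(9 - 3)**2 - V(l(5)) = (9 - 3)**2 - 3*5*(1 + 5)/4 = 6**2 - 3*5*6/4 = 36 - 3*30/4 = 36 - 1*45/2 = 36 - 45/2 = 27/2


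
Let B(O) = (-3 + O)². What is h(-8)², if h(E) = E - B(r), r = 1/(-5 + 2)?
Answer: 29584/81 ≈ 365.23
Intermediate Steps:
r = -⅓ (r = 1/(-3) = -⅓ ≈ -0.33333)
h(E) = -100/9 + E (h(E) = E - (-3 - ⅓)² = E - (-10/3)² = E - 1*100/9 = E - 100/9 = -100/9 + E)
h(-8)² = (-100/9 - 8)² = (-172/9)² = 29584/81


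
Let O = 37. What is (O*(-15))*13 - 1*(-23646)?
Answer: 16431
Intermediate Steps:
(O*(-15))*13 - 1*(-23646) = (37*(-15))*13 - 1*(-23646) = -555*13 + 23646 = -7215 + 23646 = 16431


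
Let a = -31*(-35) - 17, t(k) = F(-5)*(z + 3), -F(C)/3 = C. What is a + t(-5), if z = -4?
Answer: 1053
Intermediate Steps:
F(C) = -3*C
t(k) = -15 (t(k) = (-3*(-5))*(-4 + 3) = 15*(-1) = -15)
a = 1068 (a = 1085 - 17 = 1068)
a + t(-5) = 1068 - 15 = 1053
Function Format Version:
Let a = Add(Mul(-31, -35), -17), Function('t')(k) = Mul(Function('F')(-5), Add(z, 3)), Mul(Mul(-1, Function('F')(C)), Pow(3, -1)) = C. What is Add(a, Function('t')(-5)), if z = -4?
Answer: 1053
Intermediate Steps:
Function('F')(C) = Mul(-3, C)
Function('t')(k) = -15 (Function('t')(k) = Mul(Mul(-3, -5), Add(-4, 3)) = Mul(15, -1) = -15)
a = 1068 (a = Add(1085, -17) = 1068)
Add(a, Function('t')(-5)) = Add(1068, -15) = 1053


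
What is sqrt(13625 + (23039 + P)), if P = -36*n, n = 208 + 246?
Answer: 4*sqrt(1270) ≈ 142.55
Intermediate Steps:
n = 454
P = -16344 (P = -36*454 = -16344)
sqrt(13625 + (23039 + P)) = sqrt(13625 + (23039 - 16344)) = sqrt(13625 + 6695) = sqrt(20320) = 4*sqrt(1270)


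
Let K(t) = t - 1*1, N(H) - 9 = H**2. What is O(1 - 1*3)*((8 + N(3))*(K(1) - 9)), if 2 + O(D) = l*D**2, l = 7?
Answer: -6084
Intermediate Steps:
N(H) = 9 + H**2
K(t) = -1 + t (K(t) = t - 1 = -1 + t)
O(D) = -2 + 7*D**2
O(1 - 1*3)*((8 + N(3))*(K(1) - 9)) = (-2 + 7*(1 - 1*3)**2)*((8 + (9 + 3**2))*((-1 + 1) - 9)) = (-2 + 7*(1 - 3)**2)*((8 + (9 + 9))*(0 - 9)) = (-2 + 7*(-2)**2)*((8 + 18)*(-9)) = (-2 + 7*4)*(26*(-9)) = (-2 + 28)*(-234) = 26*(-234) = -6084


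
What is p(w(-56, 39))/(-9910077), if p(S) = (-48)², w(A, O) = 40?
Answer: -768/3303359 ≈ -0.00023249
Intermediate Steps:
p(S) = 2304
p(w(-56, 39))/(-9910077) = 2304/(-9910077) = 2304*(-1/9910077) = -768/3303359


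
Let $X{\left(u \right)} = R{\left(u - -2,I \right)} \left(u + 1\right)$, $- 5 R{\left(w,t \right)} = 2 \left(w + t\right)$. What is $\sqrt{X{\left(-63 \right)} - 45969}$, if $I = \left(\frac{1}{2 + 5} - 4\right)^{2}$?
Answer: $\frac{i \sqrt{2308529}}{7} \approx 217.05 i$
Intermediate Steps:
$I = \frac{729}{49}$ ($I = \left(\frac{1}{7} - 4\right)^{2} = \left(- \frac{27}{7}\right)^{2} = \frac{729}{49} \approx 14.878$)
$R{\left(w,t \right)} = - \frac{2 t}{5} - \frac{2 w}{5}$ ($R{\left(w,t \right)} = - \frac{2 \left(w + t\right)}{5} = - \frac{2 \left(t + w\right)}{5} = - \frac{2 t + 2 w}{5} = - \frac{2 t}{5} - \frac{2 w}{5}$)
$X{\left(u \right)} = \left(1 + u\right) \left(- \frac{1654}{245} - \frac{2 u}{5}\right)$ ($X{\left(u \right)} = \left(\left(- \frac{2}{5}\right) \frac{729}{49} - \frac{2 \left(u - -2\right)}{5}\right) \left(u + 1\right) = \left(- \frac{1458}{245} - \frac{2 \left(u + 2\right)}{5}\right) \left(1 + u\right) = \left(- \frac{1458}{245} - \frac{2 \left(2 + u\right)}{5}\right) \left(1 + u\right) = \left(- \frac{1458}{245} - \left(\frac{4}{5} + \frac{2 u}{5}\right)\right) \left(1 + u\right) = \left(- \frac{1654}{245} - \frac{2 u}{5}\right) \left(1 + u\right) = \left(1 + u\right) \left(- \frac{1654}{245} - \frac{2 u}{5}\right)$)
$\sqrt{X{\left(-63 \right)} - 45969} = \sqrt{- \frac{2 \left(1 - 63\right) \left(827 + 49 \left(-63\right)\right)}{245} - 45969} = \sqrt{\left(- \frac{2}{245}\right) \left(-62\right) \left(827 - 3087\right) - 45969} = \sqrt{\left(- \frac{2}{245}\right) \left(-62\right) \left(-2260\right) - 45969} = \sqrt{- \frac{56048}{49} - 45969} = \sqrt{- \frac{2308529}{49}} = \frac{i \sqrt{2308529}}{7}$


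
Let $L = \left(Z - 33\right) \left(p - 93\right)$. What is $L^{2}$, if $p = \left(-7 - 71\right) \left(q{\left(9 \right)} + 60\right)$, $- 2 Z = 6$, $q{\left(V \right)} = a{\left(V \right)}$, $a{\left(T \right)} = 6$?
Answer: $35598632976$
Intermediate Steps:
$q{\left(V \right)} = 6$
$Z = -3$ ($Z = \left(- \frac{1}{2}\right) 6 = -3$)
$p = -5148$ ($p = \left(-7 - 71\right) \left(6 + 60\right) = \left(-78\right) 66 = -5148$)
$L = 188676$ ($L = \left(-3 - 33\right) \left(-5148 - 93\right) = \left(-36\right) \left(-5241\right) = 188676$)
$L^{2} = 188676^{2} = 35598632976$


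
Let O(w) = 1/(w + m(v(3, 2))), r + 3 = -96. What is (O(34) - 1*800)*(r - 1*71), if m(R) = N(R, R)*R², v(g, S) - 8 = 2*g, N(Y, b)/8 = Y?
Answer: 1495047915/10993 ≈ 1.3600e+5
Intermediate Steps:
N(Y, b) = 8*Y
r = -99 (r = -3 - 96 = -99)
v(g, S) = 8 + 2*g
m(R) = 8*R³ (m(R) = (8*R)*R² = 8*R³)
O(w) = 1/(21952 + w) (O(w) = 1/(w + 8*(8 + 2*3)³) = 1/(w + 8*(8 + 6)³) = 1/(w + 8*14³) = 1/(w + 8*2744) = 1/(w + 21952) = 1/(21952 + w))
(O(34) - 1*800)*(r - 1*71) = (1/(21952 + 34) - 1*800)*(-99 - 1*71) = (1/21986 - 800)*(-99 - 71) = (1/21986 - 800)*(-170) = -17588799/21986*(-170) = 1495047915/10993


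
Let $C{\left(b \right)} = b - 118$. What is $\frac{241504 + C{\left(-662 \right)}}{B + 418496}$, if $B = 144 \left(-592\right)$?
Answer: $\frac{60181}{83312} \approx 0.72236$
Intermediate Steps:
$C{\left(b \right)} = -118 + b$
$B = -85248$
$\frac{241504 + C{\left(-662 \right)}}{B + 418496} = \frac{241504 - 780}{-85248 + 418496} = \frac{241504 - 780}{333248} = 240724 \cdot \frac{1}{333248} = \frac{60181}{83312}$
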